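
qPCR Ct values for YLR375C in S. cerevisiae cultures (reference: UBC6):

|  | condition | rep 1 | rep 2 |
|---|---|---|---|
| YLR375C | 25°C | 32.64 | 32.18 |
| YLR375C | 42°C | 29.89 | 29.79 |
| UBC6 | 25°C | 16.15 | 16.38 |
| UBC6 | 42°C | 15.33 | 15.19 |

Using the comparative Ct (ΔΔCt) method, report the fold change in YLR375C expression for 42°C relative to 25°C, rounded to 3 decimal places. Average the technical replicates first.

Mean Ct: YLR375C 25°C 32.410; YLR375C 42°C 29.840; UBC6 25°C 16.265; UBC6 42°C 15.260
ΔCt(25°C) = 32.410 − 16.265 = 16.145
ΔCt(42°C) = 29.840 − 15.260 = 14.580
ΔΔCt = 14.580 − 16.145 = -1.565
Fold change = 2^(−(-1.565)) = 2^1.565 = 2.9588

2.959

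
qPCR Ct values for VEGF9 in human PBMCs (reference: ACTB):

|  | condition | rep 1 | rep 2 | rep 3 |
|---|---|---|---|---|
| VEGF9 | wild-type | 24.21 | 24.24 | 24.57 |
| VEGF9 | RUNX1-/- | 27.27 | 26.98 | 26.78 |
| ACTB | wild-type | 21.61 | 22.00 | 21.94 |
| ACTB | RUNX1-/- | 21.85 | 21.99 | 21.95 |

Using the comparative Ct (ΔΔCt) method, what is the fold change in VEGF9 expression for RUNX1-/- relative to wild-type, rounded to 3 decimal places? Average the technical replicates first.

Mean Ct: VEGF9 wild-type 24.340; VEGF9 RUNX1-/- 27.010; ACTB wild-type 21.850; ACTB RUNX1-/- 21.930
ΔCt(wild-type) = 24.340 − 21.850 = 2.490
ΔCt(RUNX1-/-) = 27.010 − 21.930 = 5.080
ΔΔCt = 5.080 − 2.490 = 2.590
Fold change = 2^(−2.590) = 0.1661

0.166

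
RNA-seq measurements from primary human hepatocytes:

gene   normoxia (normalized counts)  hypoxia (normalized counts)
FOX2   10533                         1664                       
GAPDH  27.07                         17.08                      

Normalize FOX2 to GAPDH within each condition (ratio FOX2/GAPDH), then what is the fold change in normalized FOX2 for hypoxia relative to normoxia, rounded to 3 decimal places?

0.250

FOX2/GAPDH (normoxia) = 10533 / 27.07 = 389.1
FOX2/GAPDH (hypoxia) = 1664 / 17.08 = 97.424
Fold change = 97.424 / 389.1 = 0.2504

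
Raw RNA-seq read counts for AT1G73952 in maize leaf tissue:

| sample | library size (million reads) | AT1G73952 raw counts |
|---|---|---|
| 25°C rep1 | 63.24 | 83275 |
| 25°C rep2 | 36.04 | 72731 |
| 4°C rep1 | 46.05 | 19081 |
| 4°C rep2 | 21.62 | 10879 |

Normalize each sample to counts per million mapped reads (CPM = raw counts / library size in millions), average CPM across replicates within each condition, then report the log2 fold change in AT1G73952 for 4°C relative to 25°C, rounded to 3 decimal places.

-1.862

CPM(25°C rep1) = 83275 / 63.24 = 1316.8090
CPM(25°C rep2) = 72731 / 36.04 = 2018.0633
CPM(4°C rep1) = 19081 / 46.05 = 414.3540
CPM(4°C rep2) = 10879 / 21.62 = 503.1915
mean CPM(25°C) = 1667.4361; mean CPM(4°C) = 458.7727
Fold change = 458.7727 / 1667.4361 = 0.27514
log2(0.27514) = -1.8618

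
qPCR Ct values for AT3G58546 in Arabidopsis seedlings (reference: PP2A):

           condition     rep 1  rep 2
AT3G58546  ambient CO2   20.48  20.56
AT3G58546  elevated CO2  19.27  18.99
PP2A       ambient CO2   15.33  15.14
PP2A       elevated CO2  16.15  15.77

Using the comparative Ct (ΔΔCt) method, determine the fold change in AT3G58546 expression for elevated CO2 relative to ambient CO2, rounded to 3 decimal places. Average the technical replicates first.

Mean Ct: AT3G58546 ambient CO2 20.520; AT3G58546 elevated CO2 19.130; PP2A ambient CO2 15.235; PP2A elevated CO2 15.960
ΔCt(ambient CO2) = 20.520 − 15.235 = 5.285
ΔCt(elevated CO2) = 19.130 − 15.960 = 3.170
ΔΔCt = 3.170 − 5.285 = -2.115
Fold change = 2^(−(-2.115)) = 2^2.115 = 4.3319

4.332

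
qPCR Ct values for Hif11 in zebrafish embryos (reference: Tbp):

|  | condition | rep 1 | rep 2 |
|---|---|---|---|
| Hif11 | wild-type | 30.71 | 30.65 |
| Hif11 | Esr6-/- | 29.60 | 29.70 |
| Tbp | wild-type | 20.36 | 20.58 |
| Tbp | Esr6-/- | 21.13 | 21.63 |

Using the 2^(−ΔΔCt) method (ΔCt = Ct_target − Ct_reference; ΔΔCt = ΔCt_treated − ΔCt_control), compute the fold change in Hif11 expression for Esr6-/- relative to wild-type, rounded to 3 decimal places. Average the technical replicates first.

3.837

Mean Ct: Hif11 wild-type 30.680; Hif11 Esr6-/- 29.650; Tbp wild-type 20.470; Tbp Esr6-/- 21.380
ΔCt(wild-type) = 30.680 − 20.470 = 10.210
ΔCt(Esr6-/-) = 29.650 − 21.380 = 8.270
ΔΔCt = 8.270 − 10.210 = -1.940
Fold change = 2^(−(-1.940)) = 2^1.940 = 3.8371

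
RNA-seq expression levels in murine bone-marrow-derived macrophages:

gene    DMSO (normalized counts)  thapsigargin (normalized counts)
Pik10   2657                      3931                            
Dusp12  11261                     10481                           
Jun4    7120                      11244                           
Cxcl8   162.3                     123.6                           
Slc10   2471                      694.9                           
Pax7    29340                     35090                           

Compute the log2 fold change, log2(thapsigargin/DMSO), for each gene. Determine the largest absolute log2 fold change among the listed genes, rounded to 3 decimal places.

1.830

log2(3931/2657) = 0.565  (Pik10)
log2(10481/11261) = -0.104  (Dusp12)
log2(11244/7120) = 0.659  (Jun4)
log2(123.6/162.3) = -0.393  (Cxcl8)
log2(694.9/2471) = -1.830  (Slc10)
log2(35090/29340) = 0.258  (Pax7)
The largest magnitude belongs to Slc10.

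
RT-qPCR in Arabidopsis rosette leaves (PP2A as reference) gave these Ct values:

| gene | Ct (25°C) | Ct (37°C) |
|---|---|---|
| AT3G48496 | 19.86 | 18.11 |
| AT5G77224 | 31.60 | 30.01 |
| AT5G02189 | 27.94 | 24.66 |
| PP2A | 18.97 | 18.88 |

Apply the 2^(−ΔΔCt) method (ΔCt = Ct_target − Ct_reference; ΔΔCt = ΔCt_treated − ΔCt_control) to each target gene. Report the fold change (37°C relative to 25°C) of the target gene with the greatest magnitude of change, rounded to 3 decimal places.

AT3G48496: ΔΔCt = (18.11−18.88) − (19.86−18.97) = -0.77 − 0.89 = -1.66; fold change = 2^1.66 = 3.160
AT5G77224: ΔΔCt = (30.01−18.88) − (31.60−18.97) = 11.13 − 12.63 = -1.50; fold change = 2^1.50 = 2.828
AT5G02189: ΔΔCt = (24.66−18.88) − (27.94−18.97) = 5.78 − 8.97 = -3.19; fold change = 2^3.19 = 9.126
AT5G02189 has the largest |ΔΔCt| = 3.19.

9.126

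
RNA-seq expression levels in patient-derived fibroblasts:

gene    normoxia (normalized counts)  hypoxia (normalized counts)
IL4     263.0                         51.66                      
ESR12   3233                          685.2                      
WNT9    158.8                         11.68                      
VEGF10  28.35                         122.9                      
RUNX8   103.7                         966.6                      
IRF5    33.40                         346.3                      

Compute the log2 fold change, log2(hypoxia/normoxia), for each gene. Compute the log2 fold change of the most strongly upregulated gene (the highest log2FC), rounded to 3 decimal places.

3.374

log2(51.66/263.0) = -2.348  (IL4)
log2(685.2/3233) = -2.238  (ESR12)
log2(11.68/158.8) = -3.765  (WNT9)
log2(122.9/28.35) = 2.116  (VEGF10)
log2(966.6/103.7) = 3.221  (RUNX8)
log2(346.3/33.40) = 3.374  (IRF5)
IRF5 is most strongly upregulated.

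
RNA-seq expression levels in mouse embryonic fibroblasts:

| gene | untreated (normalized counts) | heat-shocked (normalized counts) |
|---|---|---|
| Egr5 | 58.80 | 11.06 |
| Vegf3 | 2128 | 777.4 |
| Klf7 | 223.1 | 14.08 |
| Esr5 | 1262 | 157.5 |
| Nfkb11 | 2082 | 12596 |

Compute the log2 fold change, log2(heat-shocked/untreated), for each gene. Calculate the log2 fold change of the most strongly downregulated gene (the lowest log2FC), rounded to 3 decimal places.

-3.986

log2(11.06/58.80) = -2.410  (Egr5)
log2(777.4/2128) = -1.453  (Vegf3)
log2(14.08/223.1) = -3.986  (Klf7)
log2(157.5/1262) = -3.002  (Esr5)
log2(12596/2082) = 2.597  (Nfkb11)
Klf7 is most strongly downregulated.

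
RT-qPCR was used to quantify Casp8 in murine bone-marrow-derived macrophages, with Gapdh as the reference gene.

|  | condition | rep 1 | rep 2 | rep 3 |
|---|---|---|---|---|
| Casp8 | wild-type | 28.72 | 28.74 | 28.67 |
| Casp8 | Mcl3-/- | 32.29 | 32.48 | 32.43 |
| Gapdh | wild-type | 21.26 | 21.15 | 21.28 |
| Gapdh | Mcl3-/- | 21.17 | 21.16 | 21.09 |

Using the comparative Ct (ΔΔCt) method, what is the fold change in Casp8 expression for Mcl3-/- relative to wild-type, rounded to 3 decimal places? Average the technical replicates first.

Mean Ct: Casp8 wild-type 28.710; Casp8 Mcl3-/- 32.400; Gapdh wild-type 21.230; Gapdh Mcl3-/- 21.140
ΔCt(wild-type) = 28.710 − 21.230 = 7.480
ΔCt(Mcl3-/-) = 32.400 − 21.140 = 11.260
ΔΔCt = 11.260 − 7.480 = 3.780
Fold change = 2^(−3.780) = 0.0728

0.073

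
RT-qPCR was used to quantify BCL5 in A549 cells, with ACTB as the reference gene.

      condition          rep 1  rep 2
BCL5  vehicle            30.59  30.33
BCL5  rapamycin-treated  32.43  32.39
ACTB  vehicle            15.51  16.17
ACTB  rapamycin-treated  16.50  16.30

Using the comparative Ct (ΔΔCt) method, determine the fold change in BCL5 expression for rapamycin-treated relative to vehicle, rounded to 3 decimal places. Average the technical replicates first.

Mean Ct: BCL5 vehicle 30.460; BCL5 rapamycin-treated 32.410; ACTB vehicle 15.840; ACTB rapamycin-treated 16.400
ΔCt(vehicle) = 30.460 − 15.840 = 14.620
ΔCt(rapamycin-treated) = 32.410 − 16.400 = 16.010
ΔΔCt = 16.010 − 14.620 = 1.390
Fold change = 2^(−1.390) = 0.3816

0.382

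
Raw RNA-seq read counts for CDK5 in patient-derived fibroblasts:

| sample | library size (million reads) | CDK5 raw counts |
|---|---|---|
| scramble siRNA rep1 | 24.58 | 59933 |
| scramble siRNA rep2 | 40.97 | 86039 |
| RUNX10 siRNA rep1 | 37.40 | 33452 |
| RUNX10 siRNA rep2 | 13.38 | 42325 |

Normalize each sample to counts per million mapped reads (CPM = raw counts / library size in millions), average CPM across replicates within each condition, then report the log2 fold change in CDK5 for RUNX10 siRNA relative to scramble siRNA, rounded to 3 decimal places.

CPM(scramble siRNA rep1) = 59933 / 24.58 = 2438.2832
CPM(scramble siRNA rep2) = 86039 / 40.97 = 2100.0488
CPM(RUNX10 siRNA rep1) = 33452 / 37.40 = 894.4385
CPM(RUNX10 siRNA rep2) = 42325 / 13.38 = 3163.3034
mean CPM(scramble siRNA) = 2269.1660; mean CPM(RUNX10 siRNA) = 2028.8710
Fold change = 2028.8710 / 2269.1660 = 0.89410
log2(0.89410) = -0.1615

-0.161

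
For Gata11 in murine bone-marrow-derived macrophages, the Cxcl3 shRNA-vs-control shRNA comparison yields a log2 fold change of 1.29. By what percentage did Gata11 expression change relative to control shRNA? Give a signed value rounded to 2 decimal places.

Fold change = 2^(1.29) = 2.4453
Percent change = (FC − 1) × 100% = (2.4453 − 1) × 100 = 144.53%

144.53%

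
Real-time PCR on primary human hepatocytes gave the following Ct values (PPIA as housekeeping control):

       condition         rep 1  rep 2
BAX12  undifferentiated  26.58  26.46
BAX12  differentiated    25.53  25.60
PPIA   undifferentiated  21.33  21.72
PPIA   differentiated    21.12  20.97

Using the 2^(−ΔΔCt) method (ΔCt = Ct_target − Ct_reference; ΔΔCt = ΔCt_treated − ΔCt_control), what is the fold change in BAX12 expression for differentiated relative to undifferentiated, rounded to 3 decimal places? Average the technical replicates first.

1.390

Mean Ct: BAX12 undifferentiated 26.520; BAX12 differentiated 25.565; PPIA undifferentiated 21.525; PPIA differentiated 21.045
ΔCt(undifferentiated) = 26.520 − 21.525 = 4.995
ΔCt(differentiated) = 25.565 − 21.045 = 4.520
ΔΔCt = 4.520 − 4.995 = -0.475
Fold change = 2^(−(-0.475)) = 2^0.475 = 1.3899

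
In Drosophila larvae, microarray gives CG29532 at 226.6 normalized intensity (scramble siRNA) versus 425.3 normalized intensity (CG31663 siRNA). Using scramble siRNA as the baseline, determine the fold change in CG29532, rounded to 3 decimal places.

Fold change = 425.3 / 226.6 = 1.8769
CG29532 is upregulated.

1.877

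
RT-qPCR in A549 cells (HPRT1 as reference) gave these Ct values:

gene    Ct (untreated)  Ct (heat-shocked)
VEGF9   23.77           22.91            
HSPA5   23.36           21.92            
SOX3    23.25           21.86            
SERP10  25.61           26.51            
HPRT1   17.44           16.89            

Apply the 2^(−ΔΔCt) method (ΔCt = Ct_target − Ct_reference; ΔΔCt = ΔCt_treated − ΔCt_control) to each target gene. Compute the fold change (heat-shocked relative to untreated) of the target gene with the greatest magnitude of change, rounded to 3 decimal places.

0.366

VEGF9: ΔΔCt = (22.91−16.89) − (23.77−17.44) = 6.02 − 6.33 = -0.31; fold change = 2^0.31 = 1.240
HSPA5: ΔΔCt = (21.92−16.89) − (23.36−17.44) = 5.03 − 5.92 = -0.89; fold change = 2^0.89 = 1.853
SOX3: ΔΔCt = (21.86−16.89) − (23.25−17.44) = 4.97 − 5.81 = -0.84; fold change = 2^0.84 = 1.790
SERP10: ΔΔCt = (26.51−16.89) − (25.61−17.44) = 9.62 − 8.17 = 1.45; fold change = 2^-1.45 = 0.366
SERP10 has the largest |ΔΔCt| = 1.45.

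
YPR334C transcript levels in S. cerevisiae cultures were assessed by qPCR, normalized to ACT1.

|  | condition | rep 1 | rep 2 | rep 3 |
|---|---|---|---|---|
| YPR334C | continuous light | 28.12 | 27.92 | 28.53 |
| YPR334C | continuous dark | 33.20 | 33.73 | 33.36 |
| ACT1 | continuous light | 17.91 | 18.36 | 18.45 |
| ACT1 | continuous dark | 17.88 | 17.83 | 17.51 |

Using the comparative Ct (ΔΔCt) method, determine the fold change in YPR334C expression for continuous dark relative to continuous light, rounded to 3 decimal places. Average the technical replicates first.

0.019

Mean Ct: YPR334C continuous light 28.190; YPR334C continuous dark 33.430; ACT1 continuous light 18.240; ACT1 continuous dark 17.740
ΔCt(continuous light) = 28.190 − 18.240 = 9.950
ΔCt(continuous dark) = 33.430 − 17.740 = 15.690
ΔΔCt = 15.690 − 9.950 = 5.740
Fold change = 2^(−5.740) = 0.0187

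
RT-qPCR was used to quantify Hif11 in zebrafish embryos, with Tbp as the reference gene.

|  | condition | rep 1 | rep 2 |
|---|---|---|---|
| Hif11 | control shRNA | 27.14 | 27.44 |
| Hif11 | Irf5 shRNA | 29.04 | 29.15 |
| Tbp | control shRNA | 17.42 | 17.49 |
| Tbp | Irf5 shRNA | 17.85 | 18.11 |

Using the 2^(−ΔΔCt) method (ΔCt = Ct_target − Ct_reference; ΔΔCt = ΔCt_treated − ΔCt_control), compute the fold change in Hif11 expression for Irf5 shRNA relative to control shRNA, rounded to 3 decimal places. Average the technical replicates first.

0.412

Mean Ct: Hif11 control shRNA 27.290; Hif11 Irf5 shRNA 29.095; Tbp control shRNA 17.455; Tbp Irf5 shRNA 17.980
ΔCt(control shRNA) = 27.290 − 17.455 = 9.835
ΔCt(Irf5 shRNA) = 29.095 − 17.980 = 11.115
ΔΔCt = 11.115 − 9.835 = 1.280
Fold change = 2^(−1.280) = 0.4118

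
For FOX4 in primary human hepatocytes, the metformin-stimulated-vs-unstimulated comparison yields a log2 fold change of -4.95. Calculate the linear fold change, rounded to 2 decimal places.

0.03

Fold change = 2^(-4.95) = 0.032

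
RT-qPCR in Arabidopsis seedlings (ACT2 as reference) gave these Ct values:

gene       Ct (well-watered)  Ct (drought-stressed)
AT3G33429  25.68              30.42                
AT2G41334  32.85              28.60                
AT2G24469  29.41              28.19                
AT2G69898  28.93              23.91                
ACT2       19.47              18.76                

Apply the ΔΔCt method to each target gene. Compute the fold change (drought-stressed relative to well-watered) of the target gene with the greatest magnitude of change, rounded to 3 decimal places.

0.023

AT3G33429: ΔΔCt = (30.42−18.76) − (25.68−19.47) = 11.66 − 6.21 = 5.45; fold change = 2^-5.45 = 0.023
AT2G41334: ΔΔCt = (28.60−18.76) − (32.85−19.47) = 9.84 − 13.38 = -3.54; fold change = 2^3.54 = 11.632
AT2G24469: ΔΔCt = (28.19−18.76) − (29.41−19.47) = 9.43 − 9.94 = -0.51; fold change = 2^0.51 = 1.424
AT2G69898: ΔΔCt = (23.91−18.76) − (28.93−19.47) = 5.15 − 9.46 = -4.31; fold change = 2^4.31 = 19.835
AT3G33429 has the largest |ΔΔCt| = 5.45.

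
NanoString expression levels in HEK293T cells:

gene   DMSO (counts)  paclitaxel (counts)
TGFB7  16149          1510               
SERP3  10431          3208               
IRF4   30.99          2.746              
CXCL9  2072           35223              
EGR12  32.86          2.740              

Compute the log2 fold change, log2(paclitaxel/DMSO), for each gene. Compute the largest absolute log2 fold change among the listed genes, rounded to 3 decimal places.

log2(1510/16149) = -3.419  (TGFB7)
log2(3208/10431) = -1.701  (SERP3)
log2(2.746/30.99) = -3.496  (IRF4)
log2(35223/2072) = 4.087  (CXCL9)
log2(2.740/32.86) = -3.584  (EGR12)
The largest magnitude belongs to CXCL9.

4.087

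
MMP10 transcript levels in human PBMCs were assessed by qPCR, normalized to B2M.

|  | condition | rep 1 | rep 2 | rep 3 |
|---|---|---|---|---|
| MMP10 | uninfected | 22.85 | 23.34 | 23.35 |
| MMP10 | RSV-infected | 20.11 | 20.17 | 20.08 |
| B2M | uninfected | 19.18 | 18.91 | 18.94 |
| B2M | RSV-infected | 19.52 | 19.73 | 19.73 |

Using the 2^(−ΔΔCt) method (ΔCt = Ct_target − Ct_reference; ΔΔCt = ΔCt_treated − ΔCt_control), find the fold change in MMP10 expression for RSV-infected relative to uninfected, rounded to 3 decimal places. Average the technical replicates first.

Mean Ct: MMP10 uninfected 23.180; MMP10 RSV-infected 20.120; B2M uninfected 19.010; B2M RSV-infected 19.660
ΔCt(uninfected) = 23.180 − 19.010 = 4.170
ΔCt(RSV-infected) = 20.120 − 19.660 = 0.460
ΔΔCt = 0.460 − 4.170 = -3.710
Fold change = 2^(−(-3.710)) = 2^3.710 = 13.0864

13.086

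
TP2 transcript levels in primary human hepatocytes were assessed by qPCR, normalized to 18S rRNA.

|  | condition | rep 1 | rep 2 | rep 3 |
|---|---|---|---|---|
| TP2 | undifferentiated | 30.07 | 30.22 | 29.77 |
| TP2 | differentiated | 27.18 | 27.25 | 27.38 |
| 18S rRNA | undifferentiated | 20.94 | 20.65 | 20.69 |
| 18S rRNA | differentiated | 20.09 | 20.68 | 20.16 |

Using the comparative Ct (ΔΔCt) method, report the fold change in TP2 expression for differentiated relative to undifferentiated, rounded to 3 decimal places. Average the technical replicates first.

Mean Ct: TP2 undifferentiated 30.020; TP2 differentiated 27.270; 18S rRNA undifferentiated 20.760; 18S rRNA differentiated 20.310
ΔCt(undifferentiated) = 30.020 − 20.760 = 9.260
ΔCt(differentiated) = 27.270 − 20.310 = 6.960
ΔΔCt = 6.960 − 9.260 = -2.300
Fold change = 2^(−(-2.300)) = 2^2.300 = 4.9246

4.925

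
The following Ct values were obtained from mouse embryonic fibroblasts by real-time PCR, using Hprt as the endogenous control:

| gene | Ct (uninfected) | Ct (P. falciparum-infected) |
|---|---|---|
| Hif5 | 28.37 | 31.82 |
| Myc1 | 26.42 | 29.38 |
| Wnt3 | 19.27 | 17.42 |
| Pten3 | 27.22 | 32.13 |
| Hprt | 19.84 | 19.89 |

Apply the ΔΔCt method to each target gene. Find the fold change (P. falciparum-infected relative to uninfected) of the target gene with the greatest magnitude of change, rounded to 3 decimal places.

0.034

Hif5: ΔΔCt = (31.82−19.89) − (28.37−19.84) = 11.93 − 8.53 = 3.40; fold change = 2^-3.40 = 0.095
Myc1: ΔΔCt = (29.38−19.89) − (26.42−19.84) = 9.49 − 6.58 = 2.91; fold change = 2^-2.91 = 0.133
Wnt3: ΔΔCt = (17.42−19.89) − (19.27−19.84) = -2.47 − (-0.57) = -1.90; fold change = 2^1.90 = 3.732
Pten3: ΔΔCt = (32.13−19.89) − (27.22−19.84) = 12.24 − 7.38 = 4.86; fold change = 2^-4.86 = 0.034
Pten3 has the largest |ΔΔCt| = 4.86.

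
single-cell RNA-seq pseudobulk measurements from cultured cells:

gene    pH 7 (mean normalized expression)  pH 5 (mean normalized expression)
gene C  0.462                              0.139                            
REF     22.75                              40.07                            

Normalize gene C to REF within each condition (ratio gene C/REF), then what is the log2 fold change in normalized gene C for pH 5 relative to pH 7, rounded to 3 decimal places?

-2.549

gene C/REF (pH 7) = 0.462 / 22.75 = 0.020308
gene C/REF (pH 5) = 0.139 / 40.07 = 0.0034689
Fold change = 0.0034689 / 0.020308 = 0.1708
log2(0.1708) = -2.5495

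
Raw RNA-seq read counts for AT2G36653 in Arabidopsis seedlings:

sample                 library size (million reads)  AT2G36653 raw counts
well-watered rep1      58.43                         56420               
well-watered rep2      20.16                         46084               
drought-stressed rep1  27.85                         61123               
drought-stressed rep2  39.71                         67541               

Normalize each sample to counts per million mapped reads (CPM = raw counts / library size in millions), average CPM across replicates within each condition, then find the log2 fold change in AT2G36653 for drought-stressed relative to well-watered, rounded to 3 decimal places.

0.261

CPM(well-watered rep1) = 56420 / 58.43 = 965.5999
CPM(well-watered rep2) = 46084 / 20.16 = 2285.9127
CPM(drought-stressed rep1) = 61123 / 27.85 = 2194.7217
CPM(drought-stressed rep2) = 67541 / 39.71 = 1700.8562
mean CPM(well-watered) = 1625.7563; mean CPM(drought-stressed) = 1947.7890
Fold change = 1947.7890 / 1625.7563 = 1.19808
log2(1.19808) = 0.2607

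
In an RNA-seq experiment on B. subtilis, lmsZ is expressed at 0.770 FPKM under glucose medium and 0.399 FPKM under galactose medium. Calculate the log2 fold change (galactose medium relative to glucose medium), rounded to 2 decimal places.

Fold change = 0.399 / 0.770 = 0.5182
log2(0.5182) = -0.948

-0.95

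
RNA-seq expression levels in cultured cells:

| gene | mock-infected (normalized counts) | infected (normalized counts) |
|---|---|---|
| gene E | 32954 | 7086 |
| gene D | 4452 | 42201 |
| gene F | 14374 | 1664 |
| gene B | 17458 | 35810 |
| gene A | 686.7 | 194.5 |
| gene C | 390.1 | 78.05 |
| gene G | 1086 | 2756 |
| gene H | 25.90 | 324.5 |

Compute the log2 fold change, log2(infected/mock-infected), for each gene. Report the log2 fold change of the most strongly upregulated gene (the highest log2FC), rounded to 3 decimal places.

log2(7086/32954) = -2.217  (gene E)
log2(42201/4452) = 3.245  (gene D)
log2(1664/14374) = -3.111  (gene F)
log2(35810/17458) = 1.036  (gene B)
log2(194.5/686.7) = -1.820  (gene A)
log2(78.05/390.1) = -2.321  (gene C)
log2(2756/1086) = 1.344  (gene G)
log2(324.5/25.90) = 3.647  (gene H)
gene H is most strongly upregulated.

3.647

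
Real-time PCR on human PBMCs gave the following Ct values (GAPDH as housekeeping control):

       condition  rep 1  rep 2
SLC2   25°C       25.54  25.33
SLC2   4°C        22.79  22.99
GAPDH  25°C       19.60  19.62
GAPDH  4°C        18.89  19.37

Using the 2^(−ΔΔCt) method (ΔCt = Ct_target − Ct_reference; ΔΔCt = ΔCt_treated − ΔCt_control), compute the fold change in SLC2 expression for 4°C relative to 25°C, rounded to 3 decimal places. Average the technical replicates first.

Mean Ct: SLC2 25°C 25.435; SLC2 4°C 22.890; GAPDH 25°C 19.610; GAPDH 4°C 19.130
ΔCt(25°C) = 25.435 − 19.610 = 5.825
ΔCt(4°C) = 22.890 − 19.130 = 3.760
ΔΔCt = 3.760 − 5.825 = -2.065
Fold change = 2^(−(-2.065)) = 2^2.065 = 4.1843

4.184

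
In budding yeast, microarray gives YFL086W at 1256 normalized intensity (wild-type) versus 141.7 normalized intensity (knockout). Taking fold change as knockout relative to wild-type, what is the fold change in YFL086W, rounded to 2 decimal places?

0.11

Fold change = 141.7 / 1256 = 0.113
YFL086W is downregulated.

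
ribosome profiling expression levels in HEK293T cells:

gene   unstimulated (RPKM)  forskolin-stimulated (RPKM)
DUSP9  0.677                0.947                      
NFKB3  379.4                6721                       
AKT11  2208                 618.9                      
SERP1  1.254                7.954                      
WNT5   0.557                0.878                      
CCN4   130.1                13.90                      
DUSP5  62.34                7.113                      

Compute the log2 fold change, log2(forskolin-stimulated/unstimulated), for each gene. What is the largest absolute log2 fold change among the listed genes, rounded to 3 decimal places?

4.147

log2(0.947/0.677) = 0.484  (DUSP9)
log2(6721/379.4) = 4.147  (NFKB3)
log2(618.9/2208) = -1.835  (AKT11)
log2(7.954/1.254) = 2.665  (SERP1)
log2(0.878/0.557) = 0.657  (WNT5)
log2(13.90/130.1) = -3.226  (CCN4)
log2(7.113/62.34) = -3.132  (DUSP5)
The largest magnitude belongs to NFKB3.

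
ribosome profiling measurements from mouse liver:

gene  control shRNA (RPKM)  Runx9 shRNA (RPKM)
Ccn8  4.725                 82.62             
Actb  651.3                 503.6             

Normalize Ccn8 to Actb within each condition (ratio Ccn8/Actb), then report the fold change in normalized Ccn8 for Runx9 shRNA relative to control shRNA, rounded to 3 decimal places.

Ccn8/Actb (control shRNA) = 4.725 / 651.3 = 0.0072547
Ccn8/Actb (Runx9 shRNA) = 82.62 / 503.6 = 0.16406
Fold change = 0.16406 / 0.0072547 = 22.6141

22.614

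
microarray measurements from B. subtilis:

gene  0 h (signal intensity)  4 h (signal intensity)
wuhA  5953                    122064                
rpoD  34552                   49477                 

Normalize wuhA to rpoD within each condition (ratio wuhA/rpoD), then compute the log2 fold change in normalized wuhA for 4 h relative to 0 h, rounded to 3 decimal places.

wuhA/rpoD (0 h) = 5953 / 34552 = 0.17229
wuhA/rpoD (4 h) = 122064 / 49477 = 2.4671
Fold change = 2.4671 / 0.17229 = 14.3193
log2(14.3193) = 3.8399

3.840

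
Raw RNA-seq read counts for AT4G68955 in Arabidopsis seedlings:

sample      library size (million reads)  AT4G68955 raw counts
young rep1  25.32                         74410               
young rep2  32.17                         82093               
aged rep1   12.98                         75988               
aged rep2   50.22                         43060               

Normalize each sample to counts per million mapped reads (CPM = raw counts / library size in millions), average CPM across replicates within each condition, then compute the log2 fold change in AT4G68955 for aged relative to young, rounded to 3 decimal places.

0.290

CPM(young rep1) = 74410 / 25.32 = 2938.7836
CPM(young rep2) = 82093 / 32.17 = 2551.8495
CPM(aged rep1) = 75988 / 12.98 = 5854.2373
CPM(aged rep2) = 43060 / 50.22 = 857.4273
mean CPM(young) = 2745.3166; mean CPM(aged) = 3355.8323
Fold change = 3355.8323 / 2745.3166 = 1.22238
log2(1.22238) = 0.2897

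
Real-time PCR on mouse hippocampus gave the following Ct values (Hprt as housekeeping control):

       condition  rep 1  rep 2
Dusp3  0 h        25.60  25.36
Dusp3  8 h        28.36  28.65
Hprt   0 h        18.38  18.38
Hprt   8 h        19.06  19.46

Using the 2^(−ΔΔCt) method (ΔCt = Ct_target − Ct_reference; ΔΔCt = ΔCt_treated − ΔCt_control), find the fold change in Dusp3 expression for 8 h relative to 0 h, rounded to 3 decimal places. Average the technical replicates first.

Mean Ct: Dusp3 0 h 25.480; Dusp3 8 h 28.505; Hprt 0 h 18.380; Hprt 8 h 19.260
ΔCt(0 h) = 25.480 − 18.380 = 7.100
ΔCt(8 h) = 28.505 − 19.260 = 9.245
ΔΔCt = 9.245 − 7.100 = 2.145
Fold change = 2^(−2.145) = 0.2261

0.226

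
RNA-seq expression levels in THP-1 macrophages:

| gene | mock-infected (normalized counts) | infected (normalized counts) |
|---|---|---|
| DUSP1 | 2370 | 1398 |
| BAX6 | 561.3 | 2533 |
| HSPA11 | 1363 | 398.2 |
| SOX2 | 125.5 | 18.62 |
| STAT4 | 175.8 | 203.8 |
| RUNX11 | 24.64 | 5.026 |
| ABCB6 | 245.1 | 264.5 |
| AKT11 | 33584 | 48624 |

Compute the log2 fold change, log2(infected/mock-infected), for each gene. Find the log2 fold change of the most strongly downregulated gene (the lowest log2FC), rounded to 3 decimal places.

-2.753

log2(1398/2370) = -0.762  (DUSP1)
log2(2533/561.3) = 2.174  (BAX6)
log2(398.2/1363) = -1.775  (HSPA11)
log2(18.62/125.5) = -2.753  (SOX2)
log2(203.8/175.8) = 0.213  (STAT4)
log2(5.026/24.64) = -2.294  (RUNX11)
log2(264.5/245.1) = 0.110  (ABCB6)
log2(48624/33584) = 0.534  (AKT11)
SOX2 is most strongly downregulated.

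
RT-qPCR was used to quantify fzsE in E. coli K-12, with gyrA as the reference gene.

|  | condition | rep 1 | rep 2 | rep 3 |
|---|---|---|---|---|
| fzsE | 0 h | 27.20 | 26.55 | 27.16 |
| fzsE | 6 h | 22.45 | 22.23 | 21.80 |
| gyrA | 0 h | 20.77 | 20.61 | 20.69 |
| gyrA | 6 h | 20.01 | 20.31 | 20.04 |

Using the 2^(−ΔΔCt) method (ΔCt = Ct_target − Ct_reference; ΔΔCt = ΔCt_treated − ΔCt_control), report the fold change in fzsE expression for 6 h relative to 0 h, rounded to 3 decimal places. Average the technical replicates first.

18.896

Mean Ct: fzsE 0 h 26.970; fzsE 6 h 22.160; gyrA 0 h 20.690; gyrA 6 h 20.120
ΔCt(0 h) = 26.970 − 20.690 = 6.280
ΔCt(6 h) = 22.160 − 20.120 = 2.040
ΔΔCt = 2.040 − 6.280 = -4.240
Fold change = 2^(−(-4.240)) = 2^4.240 = 18.8959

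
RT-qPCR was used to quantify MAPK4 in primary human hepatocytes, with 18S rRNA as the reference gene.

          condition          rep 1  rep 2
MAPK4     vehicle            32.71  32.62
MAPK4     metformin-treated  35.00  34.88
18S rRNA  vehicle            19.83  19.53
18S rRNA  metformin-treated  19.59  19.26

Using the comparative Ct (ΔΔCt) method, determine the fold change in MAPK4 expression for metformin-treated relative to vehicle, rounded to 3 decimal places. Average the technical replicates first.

Mean Ct: MAPK4 vehicle 32.665; MAPK4 metformin-treated 34.940; 18S rRNA vehicle 19.680; 18S rRNA metformin-treated 19.425
ΔCt(vehicle) = 32.665 − 19.680 = 12.985
ΔCt(metformin-treated) = 34.940 − 19.425 = 15.515
ΔΔCt = 15.515 − 12.985 = 2.530
Fold change = 2^(−2.530) = 0.1731

0.173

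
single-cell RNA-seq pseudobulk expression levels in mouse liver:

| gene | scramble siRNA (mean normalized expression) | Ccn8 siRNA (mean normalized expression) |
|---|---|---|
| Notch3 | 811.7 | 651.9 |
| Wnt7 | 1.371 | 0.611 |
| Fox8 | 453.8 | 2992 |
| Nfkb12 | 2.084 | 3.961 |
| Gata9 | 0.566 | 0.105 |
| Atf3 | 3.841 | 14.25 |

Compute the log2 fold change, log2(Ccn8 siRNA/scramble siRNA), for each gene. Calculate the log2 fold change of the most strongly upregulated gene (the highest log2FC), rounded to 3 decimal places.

log2(651.9/811.7) = -0.316  (Notch3)
log2(0.611/1.371) = -1.166  (Wnt7)
log2(2992/453.8) = 2.721  (Fox8)
log2(3.961/2.084) = 0.927  (Nfkb12)
log2(0.105/0.566) = -2.430  (Gata9)
log2(14.25/3.841) = 1.891  (Atf3)
Fox8 is most strongly upregulated.

2.721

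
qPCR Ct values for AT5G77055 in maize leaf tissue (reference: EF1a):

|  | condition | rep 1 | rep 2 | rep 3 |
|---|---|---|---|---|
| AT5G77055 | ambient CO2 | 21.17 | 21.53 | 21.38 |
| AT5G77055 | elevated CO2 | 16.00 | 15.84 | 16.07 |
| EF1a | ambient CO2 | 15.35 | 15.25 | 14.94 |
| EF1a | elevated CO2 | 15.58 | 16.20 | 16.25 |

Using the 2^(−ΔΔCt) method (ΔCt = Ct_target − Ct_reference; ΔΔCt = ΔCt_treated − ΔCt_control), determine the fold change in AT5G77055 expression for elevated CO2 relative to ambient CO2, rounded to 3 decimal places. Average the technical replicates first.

Mean Ct: AT5G77055 ambient CO2 21.360; AT5G77055 elevated CO2 15.970; EF1a ambient CO2 15.180; EF1a elevated CO2 16.010
ΔCt(ambient CO2) = 21.360 − 15.180 = 6.180
ΔCt(elevated CO2) = 15.970 − 16.010 = -0.040
ΔΔCt = -0.040 − 6.180 = -6.220
Fold change = 2^(−(-6.220)) = 2^6.220 = 74.5429

74.543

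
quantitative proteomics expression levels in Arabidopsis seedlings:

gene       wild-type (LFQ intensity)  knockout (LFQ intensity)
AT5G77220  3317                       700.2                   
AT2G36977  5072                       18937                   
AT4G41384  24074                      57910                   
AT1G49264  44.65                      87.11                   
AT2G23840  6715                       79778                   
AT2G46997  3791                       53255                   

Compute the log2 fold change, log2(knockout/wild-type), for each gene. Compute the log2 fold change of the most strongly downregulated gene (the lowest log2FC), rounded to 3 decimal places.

log2(700.2/3317) = -2.244  (AT5G77220)
log2(18937/5072) = 1.901  (AT2G36977)
log2(57910/24074) = 1.266  (AT4G41384)
log2(87.11/44.65) = 0.964  (AT1G49264)
log2(79778/6715) = 3.571  (AT2G23840)
log2(53255/3791) = 3.812  (AT2G46997)
AT5G77220 is most strongly downregulated.

-2.244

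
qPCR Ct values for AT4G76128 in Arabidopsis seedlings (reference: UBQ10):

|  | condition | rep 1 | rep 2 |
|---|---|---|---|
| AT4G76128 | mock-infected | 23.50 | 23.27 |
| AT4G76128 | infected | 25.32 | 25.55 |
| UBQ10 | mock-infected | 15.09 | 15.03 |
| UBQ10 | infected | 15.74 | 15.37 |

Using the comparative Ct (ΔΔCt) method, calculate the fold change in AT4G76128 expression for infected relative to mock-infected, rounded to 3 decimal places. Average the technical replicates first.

Mean Ct: AT4G76128 mock-infected 23.385; AT4G76128 infected 25.435; UBQ10 mock-infected 15.060; UBQ10 infected 15.555
ΔCt(mock-infected) = 23.385 − 15.060 = 8.325
ΔCt(infected) = 25.435 − 15.555 = 9.880
ΔΔCt = 9.880 − 8.325 = 1.555
Fold change = 2^(−1.555) = 0.3403

0.340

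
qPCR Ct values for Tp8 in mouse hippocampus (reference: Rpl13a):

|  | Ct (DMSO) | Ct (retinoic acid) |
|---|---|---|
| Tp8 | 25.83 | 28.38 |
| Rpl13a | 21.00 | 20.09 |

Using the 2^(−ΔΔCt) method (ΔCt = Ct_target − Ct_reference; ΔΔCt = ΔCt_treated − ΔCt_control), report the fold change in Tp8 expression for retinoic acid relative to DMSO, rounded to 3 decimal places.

ΔCt(DMSO) = 25.830 − 21.000 = 4.830
ΔCt(retinoic acid) = 28.380 − 20.090 = 8.290
ΔΔCt = 8.290 − 4.830 = 3.460
Fold change = 2^(−3.460) = 0.0909

0.091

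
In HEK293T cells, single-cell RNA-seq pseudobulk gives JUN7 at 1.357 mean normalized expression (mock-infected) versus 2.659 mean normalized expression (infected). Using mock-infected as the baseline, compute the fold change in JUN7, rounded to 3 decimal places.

Fold change = 2.659 / 1.357 = 1.9595
JUN7 is upregulated.

1.959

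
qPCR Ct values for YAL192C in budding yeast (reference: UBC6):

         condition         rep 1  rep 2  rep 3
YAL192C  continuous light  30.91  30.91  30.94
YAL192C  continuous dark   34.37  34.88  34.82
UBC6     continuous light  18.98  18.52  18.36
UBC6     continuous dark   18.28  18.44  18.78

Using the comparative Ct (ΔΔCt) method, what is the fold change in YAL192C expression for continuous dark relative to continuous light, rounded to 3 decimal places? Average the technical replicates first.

0.067

Mean Ct: YAL192C continuous light 30.920; YAL192C continuous dark 34.690; UBC6 continuous light 18.620; UBC6 continuous dark 18.500
ΔCt(continuous light) = 30.920 − 18.620 = 12.300
ΔCt(continuous dark) = 34.690 − 18.500 = 16.190
ΔΔCt = 16.190 − 12.300 = 3.890
Fold change = 2^(−3.890) = 0.0675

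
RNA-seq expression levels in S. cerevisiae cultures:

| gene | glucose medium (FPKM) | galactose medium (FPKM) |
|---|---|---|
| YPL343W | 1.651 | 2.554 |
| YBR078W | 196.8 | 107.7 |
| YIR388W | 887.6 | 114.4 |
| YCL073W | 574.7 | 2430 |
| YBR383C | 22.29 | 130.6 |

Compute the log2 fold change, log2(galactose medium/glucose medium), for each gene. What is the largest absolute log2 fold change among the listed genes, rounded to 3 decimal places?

log2(2.554/1.651) = 0.629  (YPL343W)
log2(107.7/196.8) = -0.870  (YBR078W)
log2(114.4/887.6) = -2.956  (YIR388W)
log2(2430/574.7) = 2.080  (YCL073W)
log2(130.6/22.29) = 2.551  (YBR383C)
The largest magnitude belongs to YIR388W.

2.956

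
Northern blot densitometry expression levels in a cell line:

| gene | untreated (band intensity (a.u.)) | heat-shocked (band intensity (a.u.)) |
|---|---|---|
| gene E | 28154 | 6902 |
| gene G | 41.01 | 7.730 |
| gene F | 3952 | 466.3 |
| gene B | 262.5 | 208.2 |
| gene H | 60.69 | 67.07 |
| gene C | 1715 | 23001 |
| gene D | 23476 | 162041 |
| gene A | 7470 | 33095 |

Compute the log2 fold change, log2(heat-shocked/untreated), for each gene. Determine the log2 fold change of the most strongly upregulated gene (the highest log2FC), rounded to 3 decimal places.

3.745

log2(6902/28154) = -2.028  (gene E)
log2(7.730/41.01) = -2.407  (gene G)
log2(466.3/3952) = -3.083  (gene F)
log2(208.2/262.5) = -0.334  (gene B)
log2(67.07/60.69) = 0.144  (gene H)
log2(23001/1715) = 3.745  (gene C)
log2(162041/23476) = 2.787  (gene D)
log2(33095/7470) = 2.147  (gene A)
gene C is most strongly upregulated.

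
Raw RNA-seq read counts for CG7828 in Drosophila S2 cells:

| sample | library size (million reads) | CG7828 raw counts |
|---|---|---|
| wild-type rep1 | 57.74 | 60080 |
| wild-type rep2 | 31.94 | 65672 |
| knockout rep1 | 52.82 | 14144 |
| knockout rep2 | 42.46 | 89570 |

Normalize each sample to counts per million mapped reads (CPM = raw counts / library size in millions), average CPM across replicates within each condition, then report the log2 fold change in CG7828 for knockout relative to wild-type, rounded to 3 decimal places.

CPM(wild-type rep1) = 60080 / 57.74 = 1040.5265
CPM(wild-type rep2) = 65672 / 31.94 = 2056.1052
CPM(knockout rep1) = 14144 / 52.82 = 267.7774
CPM(knockout rep2) = 89570 / 42.46 = 2109.5148
mean CPM(wild-type) = 1548.3158; mean CPM(knockout) = 1188.6461
Fold change = 1188.6461 / 1548.3158 = 0.76770
log2(0.76770) = -0.3814

-0.381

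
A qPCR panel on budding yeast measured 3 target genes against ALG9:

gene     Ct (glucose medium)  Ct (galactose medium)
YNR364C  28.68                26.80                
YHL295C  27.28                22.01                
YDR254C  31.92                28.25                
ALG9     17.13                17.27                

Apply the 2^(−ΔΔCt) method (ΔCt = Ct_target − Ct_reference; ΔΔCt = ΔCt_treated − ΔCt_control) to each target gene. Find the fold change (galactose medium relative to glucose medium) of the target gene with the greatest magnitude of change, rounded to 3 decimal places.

42.518

YNR364C: ΔΔCt = (26.80−17.27) − (28.68−17.13) = 9.53 − 11.55 = -2.02; fold change = 2^2.02 = 4.056
YHL295C: ΔΔCt = (22.01−17.27) − (27.28−17.13) = 4.74 − 10.15 = -5.41; fold change = 2^5.41 = 42.518
YDR254C: ΔΔCt = (28.25−17.27) − (31.92−17.13) = 10.98 − 14.79 = -3.81; fold change = 2^3.81 = 14.026
YHL295C has the largest |ΔΔCt| = 5.41.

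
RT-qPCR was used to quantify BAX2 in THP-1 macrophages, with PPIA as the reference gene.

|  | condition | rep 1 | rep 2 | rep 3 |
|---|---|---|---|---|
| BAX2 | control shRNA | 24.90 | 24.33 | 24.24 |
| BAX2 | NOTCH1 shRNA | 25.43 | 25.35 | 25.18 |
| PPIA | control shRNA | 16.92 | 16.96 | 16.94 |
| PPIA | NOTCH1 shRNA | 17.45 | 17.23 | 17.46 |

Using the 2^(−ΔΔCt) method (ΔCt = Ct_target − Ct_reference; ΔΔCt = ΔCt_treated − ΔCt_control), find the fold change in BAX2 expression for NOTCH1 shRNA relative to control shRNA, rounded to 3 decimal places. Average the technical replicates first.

0.763

Mean Ct: BAX2 control shRNA 24.490; BAX2 NOTCH1 shRNA 25.320; PPIA control shRNA 16.940; PPIA NOTCH1 shRNA 17.380
ΔCt(control shRNA) = 24.490 − 16.940 = 7.550
ΔCt(NOTCH1 shRNA) = 25.320 − 17.380 = 7.940
ΔΔCt = 7.940 − 7.550 = 0.390
Fold change = 2^(−0.390) = 0.7631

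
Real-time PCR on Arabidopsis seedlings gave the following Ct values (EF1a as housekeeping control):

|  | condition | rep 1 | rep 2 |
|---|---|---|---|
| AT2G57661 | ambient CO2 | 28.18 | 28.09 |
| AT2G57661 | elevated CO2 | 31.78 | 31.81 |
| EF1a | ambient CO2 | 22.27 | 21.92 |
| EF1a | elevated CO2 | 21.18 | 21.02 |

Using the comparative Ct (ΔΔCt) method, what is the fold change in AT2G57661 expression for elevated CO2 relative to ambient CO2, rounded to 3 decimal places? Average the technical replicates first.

Mean Ct: AT2G57661 ambient CO2 28.135; AT2G57661 elevated CO2 31.795; EF1a ambient CO2 22.095; EF1a elevated CO2 21.100
ΔCt(ambient CO2) = 28.135 − 22.095 = 6.040
ΔCt(elevated CO2) = 31.795 − 21.100 = 10.695
ΔΔCt = 10.695 − 6.040 = 4.655
Fold change = 2^(−4.655) = 0.0397

0.040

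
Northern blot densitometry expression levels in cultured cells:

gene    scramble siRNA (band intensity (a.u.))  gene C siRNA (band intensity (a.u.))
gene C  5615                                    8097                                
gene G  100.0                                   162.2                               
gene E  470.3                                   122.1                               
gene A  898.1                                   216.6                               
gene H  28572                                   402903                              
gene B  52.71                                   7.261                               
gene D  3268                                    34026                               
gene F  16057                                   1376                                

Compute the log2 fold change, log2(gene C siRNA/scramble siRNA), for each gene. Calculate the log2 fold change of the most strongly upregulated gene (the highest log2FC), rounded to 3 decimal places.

3.818

log2(8097/5615) = 0.528  (gene C)
log2(162.2/100.0) = 0.698  (gene G)
log2(122.1/470.3) = -1.946  (gene E)
log2(216.6/898.1) = -2.052  (gene A)
log2(402903/28572) = 3.818  (gene H)
log2(7.261/52.71) = -2.860  (gene B)
log2(34026/3268) = 3.380  (gene D)
log2(1376/16057) = -3.545  (gene F)
gene H is most strongly upregulated.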